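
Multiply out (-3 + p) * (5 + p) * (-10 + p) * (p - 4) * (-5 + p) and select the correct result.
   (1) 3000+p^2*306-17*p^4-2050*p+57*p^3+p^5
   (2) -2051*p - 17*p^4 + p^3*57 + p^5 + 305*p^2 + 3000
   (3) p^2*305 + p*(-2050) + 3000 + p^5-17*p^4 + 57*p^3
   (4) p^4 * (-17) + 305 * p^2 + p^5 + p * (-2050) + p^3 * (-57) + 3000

Expanding (-3 + p) * (5 + p) * (-10 + p) * (p - 4) * (-5 + p):
= p^2*305 + p*(-2050) + 3000 + p^5-17*p^4 + 57*p^3
3) p^2*305 + p*(-2050) + 3000 + p^5-17*p^4 + 57*p^3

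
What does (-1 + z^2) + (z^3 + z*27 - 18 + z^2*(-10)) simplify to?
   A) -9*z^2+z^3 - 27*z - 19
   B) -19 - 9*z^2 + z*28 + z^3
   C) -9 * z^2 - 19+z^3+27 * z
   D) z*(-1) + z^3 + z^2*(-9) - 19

Adding the polynomials and combining like terms:
(-1 + z^2) + (z^3 + z*27 - 18 + z^2*(-10))
= -9 * z^2 - 19+z^3+27 * z
C) -9 * z^2 - 19+z^3+27 * z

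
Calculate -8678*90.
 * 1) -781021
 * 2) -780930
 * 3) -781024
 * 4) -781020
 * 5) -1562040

-8678 * 90 = -781020
4) -781020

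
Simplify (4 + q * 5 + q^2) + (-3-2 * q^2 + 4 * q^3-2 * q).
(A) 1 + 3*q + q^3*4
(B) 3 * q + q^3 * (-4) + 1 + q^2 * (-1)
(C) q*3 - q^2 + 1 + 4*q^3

Adding the polynomials and combining like terms:
(4 + q*5 + q^2) + (-3 - 2*q^2 + 4*q^3 - 2*q)
= q*3 - q^2 + 1 + 4*q^3
C) q*3 - q^2 + 1 + 4*q^3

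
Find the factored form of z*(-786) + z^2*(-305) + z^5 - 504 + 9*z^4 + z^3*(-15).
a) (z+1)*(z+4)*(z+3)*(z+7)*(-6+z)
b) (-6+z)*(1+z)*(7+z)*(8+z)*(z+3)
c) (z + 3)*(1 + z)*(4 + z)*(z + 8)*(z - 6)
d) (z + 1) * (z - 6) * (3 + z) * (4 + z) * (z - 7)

We need to factor z*(-786) + z^2*(-305) + z^5 - 504 + 9*z^4 + z^3*(-15).
The factored form is (z+1)*(z+4)*(z+3)*(z+7)*(-6+z).
a) (z+1)*(z+4)*(z+3)*(z+7)*(-6+z)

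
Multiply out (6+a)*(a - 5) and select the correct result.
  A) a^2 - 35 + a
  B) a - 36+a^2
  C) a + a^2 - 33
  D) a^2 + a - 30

Expanding (6+a)*(a - 5):
= a^2 + a - 30
D) a^2 + a - 30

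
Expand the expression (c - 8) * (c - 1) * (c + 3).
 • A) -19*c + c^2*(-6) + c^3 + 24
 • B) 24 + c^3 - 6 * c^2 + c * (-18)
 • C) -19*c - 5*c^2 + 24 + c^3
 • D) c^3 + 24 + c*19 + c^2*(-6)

Expanding (c - 8) * (c - 1) * (c + 3):
= -19*c + c^2*(-6) + c^3 + 24
A) -19*c + c^2*(-6) + c^3 + 24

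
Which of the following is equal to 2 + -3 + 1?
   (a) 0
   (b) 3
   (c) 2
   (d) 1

First: 2 + -3 = -1
Then: -1 + 1 = 0
a) 0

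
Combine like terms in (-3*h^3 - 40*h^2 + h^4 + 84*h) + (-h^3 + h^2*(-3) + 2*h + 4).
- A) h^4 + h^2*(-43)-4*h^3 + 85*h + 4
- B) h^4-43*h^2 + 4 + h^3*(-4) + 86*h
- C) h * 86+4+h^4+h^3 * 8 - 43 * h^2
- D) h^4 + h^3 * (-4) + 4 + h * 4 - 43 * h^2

Adding the polynomials and combining like terms:
(-3*h^3 - 40*h^2 + h^4 + 84*h) + (-h^3 + h^2*(-3) + 2*h + 4)
= h^4-43*h^2 + 4 + h^3*(-4) + 86*h
B) h^4-43*h^2 + 4 + h^3*(-4) + 86*h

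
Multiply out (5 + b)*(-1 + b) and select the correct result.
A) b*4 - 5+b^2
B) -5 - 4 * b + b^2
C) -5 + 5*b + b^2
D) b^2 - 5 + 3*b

Expanding (5 + b)*(-1 + b):
= b*4 - 5+b^2
A) b*4 - 5+b^2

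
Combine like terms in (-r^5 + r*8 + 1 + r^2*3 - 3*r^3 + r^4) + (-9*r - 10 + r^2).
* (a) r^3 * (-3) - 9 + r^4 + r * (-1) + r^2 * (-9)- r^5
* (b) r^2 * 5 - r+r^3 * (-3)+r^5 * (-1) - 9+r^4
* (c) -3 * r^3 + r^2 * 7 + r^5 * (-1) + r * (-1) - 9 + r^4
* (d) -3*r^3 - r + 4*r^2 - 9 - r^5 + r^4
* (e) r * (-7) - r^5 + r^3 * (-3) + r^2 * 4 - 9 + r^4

Adding the polynomials and combining like terms:
(-r^5 + r*8 + 1 + r^2*3 - 3*r^3 + r^4) + (-9*r - 10 + r^2)
= -3*r^3 - r + 4*r^2 - 9 - r^5 + r^4
d) -3*r^3 - r + 4*r^2 - 9 - r^5 + r^4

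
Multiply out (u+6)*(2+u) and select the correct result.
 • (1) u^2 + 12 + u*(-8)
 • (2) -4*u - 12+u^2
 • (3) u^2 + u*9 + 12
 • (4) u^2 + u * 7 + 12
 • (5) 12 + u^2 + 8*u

Expanding (u+6)*(2+u):
= 12 + u^2 + 8*u
5) 12 + u^2 + 8*u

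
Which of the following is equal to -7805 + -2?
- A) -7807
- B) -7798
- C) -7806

-7805 + -2 = -7807
A) -7807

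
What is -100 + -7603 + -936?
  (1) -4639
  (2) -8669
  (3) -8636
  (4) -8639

First: -100 + -7603 = -7703
Then: -7703 + -936 = -8639
4) -8639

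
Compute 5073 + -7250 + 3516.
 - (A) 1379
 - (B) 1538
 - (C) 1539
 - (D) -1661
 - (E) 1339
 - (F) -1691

First: 5073 + -7250 = -2177
Then: -2177 + 3516 = 1339
E) 1339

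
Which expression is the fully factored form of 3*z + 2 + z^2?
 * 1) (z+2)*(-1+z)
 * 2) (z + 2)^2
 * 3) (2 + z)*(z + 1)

We need to factor 3*z + 2 + z^2.
The factored form is (2 + z)*(z + 1).
3) (2 + z)*(z + 1)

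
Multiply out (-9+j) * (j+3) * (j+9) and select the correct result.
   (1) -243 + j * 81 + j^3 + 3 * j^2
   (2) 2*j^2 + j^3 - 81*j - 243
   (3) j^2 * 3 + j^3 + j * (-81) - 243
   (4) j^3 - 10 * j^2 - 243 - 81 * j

Expanding (-9+j) * (j+3) * (j+9):
= j^2 * 3 + j^3 + j * (-81) - 243
3) j^2 * 3 + j^3 + j * (-81) - 243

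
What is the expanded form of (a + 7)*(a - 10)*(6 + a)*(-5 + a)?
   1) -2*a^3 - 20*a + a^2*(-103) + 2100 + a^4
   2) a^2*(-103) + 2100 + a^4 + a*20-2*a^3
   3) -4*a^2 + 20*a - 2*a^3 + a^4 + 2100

Expanding (a + 7)*(a - 10)*(6 + a)*(-5 + a):
= a^2*(-103) + 2100 + a^4 + a*20-2*a^3
2) a^2*(-103) + 2100 + a^4 + a*20-2*a^3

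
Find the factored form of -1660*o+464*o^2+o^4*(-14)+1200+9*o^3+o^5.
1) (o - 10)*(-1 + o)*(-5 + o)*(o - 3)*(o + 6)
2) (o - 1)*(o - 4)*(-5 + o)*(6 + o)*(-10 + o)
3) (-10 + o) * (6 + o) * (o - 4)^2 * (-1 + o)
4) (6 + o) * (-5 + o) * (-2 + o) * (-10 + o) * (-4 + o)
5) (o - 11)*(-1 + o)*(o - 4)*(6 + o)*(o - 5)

We need to factor -1660*o+464*o^2+o^4*(-14)+1200+9*o^3+o^5.
The factored form is (o - 1)*(o - 4)*(-5 + o)*(6 + o)*(-10 + o).
2) (o - 1)*(o - 4)*(-5 + o)*(6 + o)*(-10 + o)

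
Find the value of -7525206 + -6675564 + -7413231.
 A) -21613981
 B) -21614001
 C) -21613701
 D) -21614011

First: -7525206 + -6675564 = -14200770
Then: -14200770 + -7413231 = -21614001
B) -21614001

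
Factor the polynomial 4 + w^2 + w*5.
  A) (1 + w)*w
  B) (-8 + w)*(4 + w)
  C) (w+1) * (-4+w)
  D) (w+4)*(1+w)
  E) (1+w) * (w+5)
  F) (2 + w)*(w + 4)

We need to factor 4 + w^2 + w*5.
The factored form is (w+4)*(1+w).
D) (w+4)*(1+w)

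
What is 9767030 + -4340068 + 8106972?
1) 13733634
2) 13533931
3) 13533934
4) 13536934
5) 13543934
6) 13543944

First: 9767030 + -4340068 = 5426962
Then: 5426962 + 8106972 = 13533934
3) 13533934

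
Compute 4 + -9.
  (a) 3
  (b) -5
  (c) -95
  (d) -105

4 + -9 = -5
b) -5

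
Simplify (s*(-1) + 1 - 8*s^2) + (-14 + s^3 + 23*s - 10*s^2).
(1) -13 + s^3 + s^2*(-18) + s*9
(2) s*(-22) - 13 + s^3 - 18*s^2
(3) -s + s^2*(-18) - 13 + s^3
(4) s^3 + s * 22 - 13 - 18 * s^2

Adding the polynomials and combining like terms:
(s*(-1) + 1 - 8*s^2) + (-14 + s^3 + 23*s - 10*s^2)
= s^3 + s * 22 - 13 - 18 * s^2
4) s^3 + s * 22 - 13 - 18 * s^2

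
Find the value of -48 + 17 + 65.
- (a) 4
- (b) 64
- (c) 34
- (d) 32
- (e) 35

First: -48 + 17 = -31
Then: -31 + 65 = 34
c) 34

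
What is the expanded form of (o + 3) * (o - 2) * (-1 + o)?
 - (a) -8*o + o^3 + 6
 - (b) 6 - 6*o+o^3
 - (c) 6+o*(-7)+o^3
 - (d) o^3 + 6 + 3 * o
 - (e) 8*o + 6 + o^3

Expanding (o + 3) * (o - 2) * (-1 + o):
= 6+o*(-7)+o^3
c) 6+o*(-7)+o^3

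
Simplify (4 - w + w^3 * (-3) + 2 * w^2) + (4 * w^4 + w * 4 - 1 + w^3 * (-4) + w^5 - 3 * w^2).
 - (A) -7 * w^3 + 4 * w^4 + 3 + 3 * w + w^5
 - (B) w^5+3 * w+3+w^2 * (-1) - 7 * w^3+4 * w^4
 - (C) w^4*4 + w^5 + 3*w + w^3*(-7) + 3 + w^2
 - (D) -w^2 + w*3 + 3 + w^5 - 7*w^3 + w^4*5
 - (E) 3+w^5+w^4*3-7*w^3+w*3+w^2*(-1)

Adding the polynomials and combining like terms:
(4 - w + w^3*(-3) + 2*w^2) + (4*w^4 + w*4 - 1 + w^3*(-4) + w^5 - 3*w^2)
= w^5+3 * w+3+w^2 * (-1) - 7 * w^3+4 * w^4
B) w^5+3 * w+3+w^2 * (-1) - 7 * w^3+4 * w^4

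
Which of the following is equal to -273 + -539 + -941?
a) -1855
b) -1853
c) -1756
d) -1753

First: -273 + -539 = -812
Then: -812 + -941 = -1753
d) -1753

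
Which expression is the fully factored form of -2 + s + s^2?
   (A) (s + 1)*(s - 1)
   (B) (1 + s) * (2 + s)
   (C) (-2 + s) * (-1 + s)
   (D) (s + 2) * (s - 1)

We need to factor -2 + s + s^2.
The factored form is (s + 2) * (s - 1).
D) (s + 2) * (s - 1)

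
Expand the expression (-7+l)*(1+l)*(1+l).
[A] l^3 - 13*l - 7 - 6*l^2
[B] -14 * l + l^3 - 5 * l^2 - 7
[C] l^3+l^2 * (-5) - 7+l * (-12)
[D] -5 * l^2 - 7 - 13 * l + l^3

Expanding (-7+l)*(1+l)*(1+l):
= -5 * l^2 - 7 - 13 * l + l^3
D) -5 * l^2 - 7 - 13 * l + l^3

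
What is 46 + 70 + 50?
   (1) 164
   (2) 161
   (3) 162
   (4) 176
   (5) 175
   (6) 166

First: 46 + 70 = 116
Then: 116 + 50 = 166
6) 166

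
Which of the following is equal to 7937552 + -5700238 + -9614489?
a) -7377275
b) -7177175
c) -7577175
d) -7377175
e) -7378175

First: 7937552 + -5700238 = 2237314
Then: 2237314 + -9614489 = -7377175
d) -7377175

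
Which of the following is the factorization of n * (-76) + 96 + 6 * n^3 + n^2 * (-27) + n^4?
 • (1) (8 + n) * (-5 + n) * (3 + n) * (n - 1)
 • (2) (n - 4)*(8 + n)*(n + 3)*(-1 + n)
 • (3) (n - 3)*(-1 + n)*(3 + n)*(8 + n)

We need to factor n * (-76) + 96 + 6 * n^3 + n^2 * (-27) + n^4.
The factored form is (n - 4)*(8 + n)*(n + 3)*(-1 + n).
2) (n - 4)*(8 + n)*(n + 3)*(-1 + n)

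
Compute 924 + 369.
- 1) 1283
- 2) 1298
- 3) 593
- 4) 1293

924 + 369 = 1293
4) 1293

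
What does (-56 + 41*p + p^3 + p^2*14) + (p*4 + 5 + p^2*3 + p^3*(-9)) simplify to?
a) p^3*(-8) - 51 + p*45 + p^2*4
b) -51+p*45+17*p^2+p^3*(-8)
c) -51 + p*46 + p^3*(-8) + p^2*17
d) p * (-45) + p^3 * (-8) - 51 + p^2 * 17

Adding the polynomials and combining like terms:
(-56 + 41*p + p^3 + p^2*14) + (p*4 + 5 + p^2*3 + p^3*(-9))
= -51+p*45+17*p^2+p^3*(-8)
b) -51+p*45+17*p^2+p^3*(-8)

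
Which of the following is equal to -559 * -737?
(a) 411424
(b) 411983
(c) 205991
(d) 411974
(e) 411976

-559 * -737 = 411983
b) 411983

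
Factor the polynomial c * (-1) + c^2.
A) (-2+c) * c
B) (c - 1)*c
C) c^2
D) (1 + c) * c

We need to factor c * (-1) + c^2.
The factored form is (c - 1)*c.
B) (c - 1)*c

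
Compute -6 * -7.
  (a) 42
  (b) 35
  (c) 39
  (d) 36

-6 * -7 = 42
a) 42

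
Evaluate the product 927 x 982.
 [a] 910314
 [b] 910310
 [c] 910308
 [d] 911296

927 * 982 = 910314
a) 910314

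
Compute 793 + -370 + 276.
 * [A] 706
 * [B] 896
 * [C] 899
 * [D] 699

First: 793 + -370 = 423
Then: 423 + 276 = 699
D) 699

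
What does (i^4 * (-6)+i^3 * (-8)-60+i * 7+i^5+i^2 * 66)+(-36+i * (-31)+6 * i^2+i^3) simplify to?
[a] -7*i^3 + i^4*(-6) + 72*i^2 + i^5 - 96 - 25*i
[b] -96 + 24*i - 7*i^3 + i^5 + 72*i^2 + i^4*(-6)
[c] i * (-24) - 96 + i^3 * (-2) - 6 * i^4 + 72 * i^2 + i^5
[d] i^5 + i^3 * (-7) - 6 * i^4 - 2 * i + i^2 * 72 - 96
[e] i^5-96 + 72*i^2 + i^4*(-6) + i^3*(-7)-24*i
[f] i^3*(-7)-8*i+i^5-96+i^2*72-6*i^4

Adding the polynomials and combining like terms:
(i^4*(-6) + i^3*(-8) - 60 + i*7 + i^5 + i^2*66) + (-36 + i*(-31) + 6*i^2 + i^3)
= i^5-96 + 72*i^2 + i^4*(-6) + i^3*(-7)-24*i
e) i^5-96 + 72*i^2 + i^4*(-6) + i^3*(-7)-24*i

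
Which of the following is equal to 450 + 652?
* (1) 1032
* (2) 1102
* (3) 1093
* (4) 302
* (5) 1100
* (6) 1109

450 + 652 = 1102
2) 1102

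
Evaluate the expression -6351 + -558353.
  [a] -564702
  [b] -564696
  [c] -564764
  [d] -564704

-6351 + -558353 = -564704
d) -564704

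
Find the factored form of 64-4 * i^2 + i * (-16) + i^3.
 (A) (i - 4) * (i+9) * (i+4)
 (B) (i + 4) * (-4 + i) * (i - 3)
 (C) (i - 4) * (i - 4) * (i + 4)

We need to factor 64-4 * i^2 + i * (-16) + i^3.
The factored form is (i - 4) * (i - 4) * (i + 4).
C) (i - 4) * (i - 4) * (i + 4)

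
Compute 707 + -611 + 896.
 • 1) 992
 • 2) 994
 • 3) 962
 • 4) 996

First: 707 + -611 = 96
Then: 96 + 896 = 992
1) 992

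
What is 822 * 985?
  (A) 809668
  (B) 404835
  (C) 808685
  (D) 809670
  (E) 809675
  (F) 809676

822 * 985 = 809670
D) 809670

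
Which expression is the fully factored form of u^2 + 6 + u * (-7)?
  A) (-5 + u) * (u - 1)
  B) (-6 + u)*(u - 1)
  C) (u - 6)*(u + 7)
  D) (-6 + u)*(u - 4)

We need to factor u^2 + 6 + u * (-7).
The factored form is (-6 + u)*(u - 1).
B) (-6 + u)*(u - 1)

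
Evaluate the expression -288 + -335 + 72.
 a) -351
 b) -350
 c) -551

First: -288 + -335 = -623
Then: -623 + 72 = -551
c) -551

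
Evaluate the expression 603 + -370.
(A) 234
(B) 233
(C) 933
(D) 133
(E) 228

603 + -370 = 233
B) 233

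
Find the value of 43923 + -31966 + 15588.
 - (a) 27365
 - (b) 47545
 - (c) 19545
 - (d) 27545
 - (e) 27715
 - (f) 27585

First: 43923 + -31966 = 11957
Then: 11957 + 15588 = 27545
d) 27545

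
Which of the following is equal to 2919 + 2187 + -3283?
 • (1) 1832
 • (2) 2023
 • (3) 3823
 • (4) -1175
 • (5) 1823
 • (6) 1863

First: 2919 + 2187 = 5106
Then: 5106 + -3283 = 1823
5) 1823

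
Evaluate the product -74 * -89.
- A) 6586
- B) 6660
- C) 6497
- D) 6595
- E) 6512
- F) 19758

-74 * -89 = 6586
A) 6586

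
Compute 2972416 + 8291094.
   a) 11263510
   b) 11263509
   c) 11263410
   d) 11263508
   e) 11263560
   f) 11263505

2972416 + 8291094 = 11263510
a) 11263510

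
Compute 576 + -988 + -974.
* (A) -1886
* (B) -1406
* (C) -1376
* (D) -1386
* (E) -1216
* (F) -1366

First: 576 + -988 = -412
Then: -412 + -974 = -1386
D) -1386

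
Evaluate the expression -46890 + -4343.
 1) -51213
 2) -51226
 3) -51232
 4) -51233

-46890 + -4343 = -51233
4) -51233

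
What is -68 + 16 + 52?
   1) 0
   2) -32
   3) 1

First: -68 + 16 = -52
Then: -52 + 52 = 0
1) 0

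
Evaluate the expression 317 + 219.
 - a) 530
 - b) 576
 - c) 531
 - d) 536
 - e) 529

317 + 219 = 536
d) 536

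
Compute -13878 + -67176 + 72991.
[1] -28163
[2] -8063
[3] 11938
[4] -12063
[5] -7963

First: -13878 + -67176 = -81054
Then: -81054 + 72991 = -8063
2) -8063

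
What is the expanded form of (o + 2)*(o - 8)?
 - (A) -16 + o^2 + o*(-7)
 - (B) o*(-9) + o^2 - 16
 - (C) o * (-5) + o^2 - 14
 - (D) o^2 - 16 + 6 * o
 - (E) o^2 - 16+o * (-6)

Expanding (o + 2)*(o - 8):
= o^2 - 16+o * (-6)
E) o^2 - 16+o * (-6)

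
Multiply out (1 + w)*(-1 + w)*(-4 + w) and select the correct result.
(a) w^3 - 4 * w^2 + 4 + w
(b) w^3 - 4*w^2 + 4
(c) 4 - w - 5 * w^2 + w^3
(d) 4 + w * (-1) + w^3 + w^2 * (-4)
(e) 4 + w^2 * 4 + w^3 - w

Expanding (1 + w)*(-1 + w)*(-4 + w):
= 4 + w * (-1) + w^3 + w^2 * (-4)
d) 4 + w * (-1) + w^3 + w^2 * (-4)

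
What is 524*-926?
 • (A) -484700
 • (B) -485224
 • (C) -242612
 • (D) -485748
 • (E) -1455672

524 * -926 = -485224
B) -485224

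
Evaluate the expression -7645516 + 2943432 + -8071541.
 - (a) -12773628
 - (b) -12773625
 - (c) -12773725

First: -7645516 + 2943432 = -4702084
Then: -4702084 + -8071541 = -12773625
b) -12773625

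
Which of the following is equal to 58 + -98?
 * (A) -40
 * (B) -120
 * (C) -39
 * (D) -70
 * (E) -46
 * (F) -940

58 + -98 = -40
A) -40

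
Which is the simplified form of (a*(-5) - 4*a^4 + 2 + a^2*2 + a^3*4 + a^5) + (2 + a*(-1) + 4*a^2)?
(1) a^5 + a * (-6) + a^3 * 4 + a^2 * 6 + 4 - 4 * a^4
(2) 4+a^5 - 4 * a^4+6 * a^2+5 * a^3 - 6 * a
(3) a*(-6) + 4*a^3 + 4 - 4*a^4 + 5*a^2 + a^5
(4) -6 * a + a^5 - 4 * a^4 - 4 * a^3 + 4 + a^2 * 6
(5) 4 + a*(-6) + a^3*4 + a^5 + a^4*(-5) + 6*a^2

Adding the polynomials and combining like terms:
(a*(-5) - 4*a^4 + 2 + a^2*2 + a^3*4 + a^5) + (2 + a*(-1) + 4*a^2)
= a^5 + a * (-6) + a^3 * 4 + a^2 * 6 + 4 - 4 * a^4
1) a^5 + a * (-6) + a^3 * 4 + a^2 * 6 + 4 - 4 * a^4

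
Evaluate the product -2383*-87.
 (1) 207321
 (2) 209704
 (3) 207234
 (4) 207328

-2383 * -87 = 207321
1) 207321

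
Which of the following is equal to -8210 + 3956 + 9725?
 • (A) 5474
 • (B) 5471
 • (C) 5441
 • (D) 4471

First: -8210 + 3956 = -4254
Then: -4254 + 9725 = 5471
B) 5471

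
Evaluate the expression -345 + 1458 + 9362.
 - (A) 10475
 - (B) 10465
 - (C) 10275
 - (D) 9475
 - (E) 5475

First: -345 + 1458 = 1113
Then: 1113 + 9362 = 10475
A) 10475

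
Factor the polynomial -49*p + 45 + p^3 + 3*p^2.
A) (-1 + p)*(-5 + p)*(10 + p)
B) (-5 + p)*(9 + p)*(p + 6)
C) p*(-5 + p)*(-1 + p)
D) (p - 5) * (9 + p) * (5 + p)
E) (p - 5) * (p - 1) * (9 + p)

We need to factor -49*p + 45 + p^3 + 3*p^2.
The factored form is (p - 5) * (p - 1) * (9 + p).
E) (p - 5) * (p - 1) * (9 + p)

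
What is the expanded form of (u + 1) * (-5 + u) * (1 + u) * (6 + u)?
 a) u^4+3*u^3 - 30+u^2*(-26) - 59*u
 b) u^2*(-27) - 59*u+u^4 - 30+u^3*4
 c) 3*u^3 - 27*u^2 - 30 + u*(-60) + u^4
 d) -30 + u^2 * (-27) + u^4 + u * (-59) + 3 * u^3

Expanding (u + 1) * (-5 + u) * (1 + u) * (6 + u):
= -30 + u^2 * (-27) + u^4 + u * (-59) + 3 * u^3
d) -30 + u^2 * (-27) + u^4 + u * (-59) + 3 * u^3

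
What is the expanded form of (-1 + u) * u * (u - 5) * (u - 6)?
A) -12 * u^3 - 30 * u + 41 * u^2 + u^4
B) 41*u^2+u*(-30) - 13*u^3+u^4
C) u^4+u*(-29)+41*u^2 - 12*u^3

Expanding (-1 + u) * u * (u - 5) * (u - 6):
= -12 * u^3 - 30 * u + 41 * u^2 + u^4
A) -12 * u^3 - 30 * u + 41 * u^2 + u^4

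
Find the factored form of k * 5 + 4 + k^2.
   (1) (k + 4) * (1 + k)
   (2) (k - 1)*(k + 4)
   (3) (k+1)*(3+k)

We need to factor k * 5 + 4 + k^2.
The factored form is (k + 4) * (1 + k).
1) (k + 4) * (1 + k)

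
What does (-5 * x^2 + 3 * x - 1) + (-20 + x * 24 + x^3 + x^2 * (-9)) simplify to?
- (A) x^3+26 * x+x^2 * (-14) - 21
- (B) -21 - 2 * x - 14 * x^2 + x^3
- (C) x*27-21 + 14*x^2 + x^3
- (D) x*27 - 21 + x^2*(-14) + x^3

Adding the polynomials and combining like terms:
(-5*x^2 + 3*x - 1) + (-20 + x*24 + x^3 + x^2*(-9))
= x*27 - 21 + x^2*(-14) + x^3
D) x*27 - 21 + x^2*(-14) + x^3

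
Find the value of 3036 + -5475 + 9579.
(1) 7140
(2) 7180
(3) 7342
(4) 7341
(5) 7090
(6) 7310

First: 3036 + -5475 = -2439
Then: -2439 + 9579 = 7140
1) 7140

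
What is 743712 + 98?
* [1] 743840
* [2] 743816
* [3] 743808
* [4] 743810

743712 + 98 = 743810
4) 743810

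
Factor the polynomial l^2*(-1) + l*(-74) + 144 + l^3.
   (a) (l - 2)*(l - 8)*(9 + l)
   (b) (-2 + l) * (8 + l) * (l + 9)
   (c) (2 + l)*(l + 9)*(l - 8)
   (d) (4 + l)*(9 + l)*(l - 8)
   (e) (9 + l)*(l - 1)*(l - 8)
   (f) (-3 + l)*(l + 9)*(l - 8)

We need to factor l^2*(-1) + l*(-74) + 144 + l^3.
The factored form is (l - 2)*(l - 8)*(9 + l).
a) (l - 2)*(l - 8)*(9 + l)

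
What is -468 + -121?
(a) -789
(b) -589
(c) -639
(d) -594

-468 + -121 = -589
b) -589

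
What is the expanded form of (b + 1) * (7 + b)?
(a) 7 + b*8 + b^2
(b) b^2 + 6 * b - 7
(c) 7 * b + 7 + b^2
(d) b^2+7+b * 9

Expanding (b + 1) * (7 + b):
= 7 + b*8 + b^2
a) 7 + b*8 + b^2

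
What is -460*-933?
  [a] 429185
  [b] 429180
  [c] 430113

-460 * -933 = 429180
b) 429180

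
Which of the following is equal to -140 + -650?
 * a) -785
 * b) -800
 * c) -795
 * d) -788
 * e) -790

-140 + -650 = -790
e) -790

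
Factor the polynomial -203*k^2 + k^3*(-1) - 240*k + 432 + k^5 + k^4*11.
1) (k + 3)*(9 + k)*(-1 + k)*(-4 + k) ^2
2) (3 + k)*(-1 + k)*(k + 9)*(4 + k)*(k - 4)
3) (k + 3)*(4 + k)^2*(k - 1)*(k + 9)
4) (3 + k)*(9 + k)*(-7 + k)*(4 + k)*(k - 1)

We need to factor -203*k^2 + k^3*(-1) - 240*k + 432 + k^5 + k^4*11.
The factored form is (3 + k)*(-1 + k)*(k + 9)*(4 + k)*(k - 4).
2) (3 + k)*(-1 + k)*(k + 9)*(4 + k)*(k - 4)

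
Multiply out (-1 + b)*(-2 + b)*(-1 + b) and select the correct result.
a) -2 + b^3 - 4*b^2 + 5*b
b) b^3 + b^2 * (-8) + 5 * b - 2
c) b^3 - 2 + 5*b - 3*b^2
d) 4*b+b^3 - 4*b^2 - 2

Expanding (-1 + b)*(-2 + b)*(-1 + b):
= -2 + b^3 - 4*b^2 + 5*b
a) -2 + b^3 - 4*b^2 + 5*b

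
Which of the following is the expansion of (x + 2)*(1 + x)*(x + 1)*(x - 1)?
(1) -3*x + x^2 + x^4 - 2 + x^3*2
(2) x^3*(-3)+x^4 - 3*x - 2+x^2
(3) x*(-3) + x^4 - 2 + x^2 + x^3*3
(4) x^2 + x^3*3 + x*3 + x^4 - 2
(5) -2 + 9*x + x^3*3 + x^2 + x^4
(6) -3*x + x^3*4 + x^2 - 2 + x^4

Expanding (x + 2)*(1 + x)*(x + 1)*(x - 1):
= x*(-3) + x^4 - 2 + x^2 + x^3*3
3) x*(-3) + x^4 - 2 + x^2 + x^3*3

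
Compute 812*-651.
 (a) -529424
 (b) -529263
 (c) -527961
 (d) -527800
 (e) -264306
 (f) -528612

812 * -651 = -528612
f) -528612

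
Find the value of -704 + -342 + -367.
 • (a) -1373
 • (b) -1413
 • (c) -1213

First: -704 + -342 = -1046
Then: -1046 + -367 = -1413
b) -1413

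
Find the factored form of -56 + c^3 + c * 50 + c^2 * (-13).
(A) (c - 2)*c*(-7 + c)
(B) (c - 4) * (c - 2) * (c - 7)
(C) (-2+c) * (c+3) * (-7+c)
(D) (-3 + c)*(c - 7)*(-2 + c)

We need to factor -56 + c^3 + c * 50 + c^2 * (-13).
The factored form is (c - 4) * (c - 2) * (c - 7).
B) (c - 4) * (c - 2) * (c - 7)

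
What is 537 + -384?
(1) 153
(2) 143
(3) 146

537 + -384 = 153
1) 153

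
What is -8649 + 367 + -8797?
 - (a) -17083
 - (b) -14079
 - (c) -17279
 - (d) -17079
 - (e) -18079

First: -8649 + 367 = -8282
Then: -8282 + -8797 = -17079
d) -17079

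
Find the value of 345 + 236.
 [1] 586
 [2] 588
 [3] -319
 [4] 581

345 + 236 = 581
4) 581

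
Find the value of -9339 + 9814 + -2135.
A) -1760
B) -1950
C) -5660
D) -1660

First: -9339 + 9814 = 475
Then: 475 + -2135 = -1660
D) -1660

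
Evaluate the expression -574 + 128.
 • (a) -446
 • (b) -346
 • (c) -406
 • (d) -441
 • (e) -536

-574 + 128 = -446
a) -446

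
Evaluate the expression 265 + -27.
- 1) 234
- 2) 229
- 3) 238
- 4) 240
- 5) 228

265 + -27 = 238
3) 238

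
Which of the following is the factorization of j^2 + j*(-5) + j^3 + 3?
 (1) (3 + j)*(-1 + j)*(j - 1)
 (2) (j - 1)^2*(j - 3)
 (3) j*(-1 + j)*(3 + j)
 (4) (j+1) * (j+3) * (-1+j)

We need to factor j^2 + j*(-5) + j^3 + 3.
The factored form is (3 + j)*(-1 + j)*(j - 1).
1) (3 + j)*(-1 + j)*(j - 1)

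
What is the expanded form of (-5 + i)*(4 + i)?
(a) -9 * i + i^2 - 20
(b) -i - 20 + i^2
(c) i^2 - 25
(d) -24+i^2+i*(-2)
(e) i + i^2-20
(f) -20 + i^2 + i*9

Expanding (-5 + i)*(4 + i):
= -i - 20 + i^2
b) -i - 20 + i^2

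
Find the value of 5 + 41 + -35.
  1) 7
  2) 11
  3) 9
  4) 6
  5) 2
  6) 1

First: 5 + 41 = 46
Then: 46 + -35 = 11
2) 11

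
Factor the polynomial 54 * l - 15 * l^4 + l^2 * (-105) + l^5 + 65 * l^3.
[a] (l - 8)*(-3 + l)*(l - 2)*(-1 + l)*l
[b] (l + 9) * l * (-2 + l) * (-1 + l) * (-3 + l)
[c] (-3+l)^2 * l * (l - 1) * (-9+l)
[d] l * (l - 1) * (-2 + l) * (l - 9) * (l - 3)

We need to factor 54 * l - 15 * l^4 + l^2 * (-105) + l^5 + 65 * l^3.
The factored form is l * (l - 1) * (-2 + l) * (l - 9) * (l - 3).
d) l * (l - 1) * (-2 + l) * (l - 9) * (l - 3)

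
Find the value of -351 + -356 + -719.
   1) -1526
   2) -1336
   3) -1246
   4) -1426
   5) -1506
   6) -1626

First: -351 + -356 = -707
Then: -707 + -719 = -1426
4) -1426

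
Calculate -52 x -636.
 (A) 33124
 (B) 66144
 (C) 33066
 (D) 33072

-52 * -636 = 33072
D) 33072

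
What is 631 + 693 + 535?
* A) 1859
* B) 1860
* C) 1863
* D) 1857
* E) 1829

First: 631 + 693 = 1324
Then: 1324 + 535 = 1859
A) 1859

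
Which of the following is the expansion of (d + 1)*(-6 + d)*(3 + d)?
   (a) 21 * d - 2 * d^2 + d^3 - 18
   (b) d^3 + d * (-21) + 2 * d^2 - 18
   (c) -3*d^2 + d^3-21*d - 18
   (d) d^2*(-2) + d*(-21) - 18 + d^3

Expanding (d + 1)*(-6 + d)*(3 + d):
= d^2*(-2) + d*(-21) - 18 + d^3
d) d^2*(-2) + d*(-21) - 18 + d^3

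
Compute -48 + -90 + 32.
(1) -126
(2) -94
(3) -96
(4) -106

First: -48 + -90 = -138
Then: -138 + 32 = -106
4) -106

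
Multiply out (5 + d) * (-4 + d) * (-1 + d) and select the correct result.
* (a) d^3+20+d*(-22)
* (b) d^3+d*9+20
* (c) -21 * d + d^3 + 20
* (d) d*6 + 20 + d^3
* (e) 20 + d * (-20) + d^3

Expanding (5 + d) * (-4 + d) * (-1 + d):
= -21 * d + d^3 + 20
c) -21 * d + d^3 + 20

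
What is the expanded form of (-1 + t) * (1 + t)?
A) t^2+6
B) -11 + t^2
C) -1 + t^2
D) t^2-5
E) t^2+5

Expanding (-1 + t) * (1 + t):
= -1 + t^2
C) -1 + t^2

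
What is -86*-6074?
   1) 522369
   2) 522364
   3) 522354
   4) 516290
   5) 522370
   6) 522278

-86 * -6074 = 522364
2) 522364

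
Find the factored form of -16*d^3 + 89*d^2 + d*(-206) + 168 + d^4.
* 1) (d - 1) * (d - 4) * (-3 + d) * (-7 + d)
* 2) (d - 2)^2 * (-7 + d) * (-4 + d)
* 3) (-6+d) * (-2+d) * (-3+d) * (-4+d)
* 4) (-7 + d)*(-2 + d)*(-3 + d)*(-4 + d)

We need to factor -16*d^3 + 89*d^2 + d*(-206) + 168 + d^4.
The factored form is (-7 + d)*(-2 + d)*(-3 + d)*(-4 + d).
4) (-7 + d)*(-2 + d)*(-3 + d)*(-4 + d)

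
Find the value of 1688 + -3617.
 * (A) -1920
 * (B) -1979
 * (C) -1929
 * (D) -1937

1688 + -3617 = -1929
C) -1929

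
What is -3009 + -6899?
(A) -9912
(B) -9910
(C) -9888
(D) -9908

-3009 + -6899 = -9908
D) -9908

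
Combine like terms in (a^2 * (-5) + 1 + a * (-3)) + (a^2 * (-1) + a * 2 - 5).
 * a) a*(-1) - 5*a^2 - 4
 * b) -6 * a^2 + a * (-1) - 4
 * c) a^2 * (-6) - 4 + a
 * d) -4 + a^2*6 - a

Adding the polynomials and combining like terms:
(a^2*(-5) + 1 + a*(-3)) + (a^2*(-1) + a*2 - 5)
= -6 * a^2 + a * (-1) - 4
b) -6 * a^2 + a * (-1) - 4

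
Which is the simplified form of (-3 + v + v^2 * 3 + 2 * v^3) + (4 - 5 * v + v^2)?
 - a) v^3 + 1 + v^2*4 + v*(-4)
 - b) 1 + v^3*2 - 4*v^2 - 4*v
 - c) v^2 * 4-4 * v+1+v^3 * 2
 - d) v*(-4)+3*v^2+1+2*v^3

Adding the polynomials and combining like terms:
(-3 + v + v^2*3 + 2*v^3) + (4 - 5*v + v^2)
= v^2 * 4-4 * v+1+v^3 * 2
c) v^2 * 4-4 * v+1+v^3 * 2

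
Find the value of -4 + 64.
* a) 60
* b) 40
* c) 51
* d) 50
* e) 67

-4 + 64 = 60
a) 60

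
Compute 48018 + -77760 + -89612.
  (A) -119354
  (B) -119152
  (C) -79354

First: 48018 + -77760 = -29742
Then: -29742 + -89612 = -119354
A) -119354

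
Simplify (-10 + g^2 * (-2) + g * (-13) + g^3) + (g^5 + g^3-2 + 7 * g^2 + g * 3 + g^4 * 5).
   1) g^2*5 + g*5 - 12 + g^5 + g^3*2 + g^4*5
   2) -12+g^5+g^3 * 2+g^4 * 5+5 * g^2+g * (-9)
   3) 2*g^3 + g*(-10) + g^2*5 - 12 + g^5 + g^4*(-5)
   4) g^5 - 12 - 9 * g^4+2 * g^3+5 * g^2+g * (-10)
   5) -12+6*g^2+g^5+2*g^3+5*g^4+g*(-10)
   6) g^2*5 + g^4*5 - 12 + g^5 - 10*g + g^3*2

Adding the polynomials and combining like terms:
(-10 + g^2*(-2) + g*(-13) + g^3) + (g^5 + g^3 - 2 + 7*g^2 + g*3 + g^4*5)
= g^2*5 + g^4*5 - 12 + g^5 - 10*g + g^3*2
6) g^2*5 + g^4*5 - 12 + g^5 - 10*g + g^3*2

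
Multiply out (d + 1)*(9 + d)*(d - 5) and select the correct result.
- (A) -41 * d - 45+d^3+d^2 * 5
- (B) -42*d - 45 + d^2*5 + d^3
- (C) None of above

Expanding (d + 1)*(9 + d)*(d - 5):
= -41 * d - 45+d^3+d^2 * 5
A) -41 * d - 45+d^3+d^2 * 5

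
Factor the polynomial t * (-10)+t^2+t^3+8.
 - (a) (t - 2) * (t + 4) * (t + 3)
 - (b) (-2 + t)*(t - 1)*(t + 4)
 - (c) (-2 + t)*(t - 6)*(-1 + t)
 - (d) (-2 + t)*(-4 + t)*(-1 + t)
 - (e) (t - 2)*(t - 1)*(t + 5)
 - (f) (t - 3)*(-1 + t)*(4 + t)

We need to factor t * (-10)+t^2+t^3+8.
The factored form is (-2 + t)*(t - 1)*(t + 4).
b) (-2 + t)*(t - 1)*(t + 4)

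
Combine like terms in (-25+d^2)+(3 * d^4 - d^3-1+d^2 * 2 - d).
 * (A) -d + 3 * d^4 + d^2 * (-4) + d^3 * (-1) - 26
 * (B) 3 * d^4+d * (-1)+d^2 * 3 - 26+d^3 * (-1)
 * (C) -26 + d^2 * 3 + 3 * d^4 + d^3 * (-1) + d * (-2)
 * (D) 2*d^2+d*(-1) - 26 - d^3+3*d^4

Adding the polynomials and combining like terms:
(-25 + d^2) + (3*d^4 - d^3 - 1 + d^2*2 - d)
= 3 * d^4+d * (-1)+d^2 * 3 - 26+d^3 * (-1)
B) 3 * d^4+d * (-1)+d^2 * 3 - 26+d^3 * (-1)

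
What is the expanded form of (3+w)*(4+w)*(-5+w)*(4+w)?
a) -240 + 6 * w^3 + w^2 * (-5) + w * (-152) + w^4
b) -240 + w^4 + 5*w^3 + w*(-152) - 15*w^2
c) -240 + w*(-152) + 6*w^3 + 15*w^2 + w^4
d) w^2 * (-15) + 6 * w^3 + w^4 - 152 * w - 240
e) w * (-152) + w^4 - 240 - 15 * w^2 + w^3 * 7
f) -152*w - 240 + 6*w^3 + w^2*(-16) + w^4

Expanding (3+w)*(4+w)*(-5+w)*(4+w):
= w^2 * (-15) + 6 * w^3 + w^4 - 152 * w - 240
d) w^2 * (-15) + 6 * w^3 + w^4 - 152 * w - 240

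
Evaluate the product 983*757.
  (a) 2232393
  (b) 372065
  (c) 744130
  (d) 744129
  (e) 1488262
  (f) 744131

983 * 757 = 744131
f) 744131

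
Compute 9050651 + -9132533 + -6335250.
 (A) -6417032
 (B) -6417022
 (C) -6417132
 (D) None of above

First: 9050651 + -9132533 = -81882
Then: -81882 + -6335250 = -6417132
C) -6417132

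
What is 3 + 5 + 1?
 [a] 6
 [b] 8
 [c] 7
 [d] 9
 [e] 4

First: 3 + 5 = 8
Then: 8 + 1 = 9
d) 9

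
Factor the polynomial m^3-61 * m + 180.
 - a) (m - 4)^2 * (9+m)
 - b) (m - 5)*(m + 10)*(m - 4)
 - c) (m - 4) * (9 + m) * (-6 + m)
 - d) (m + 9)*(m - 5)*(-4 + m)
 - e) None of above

We need to factor m^3-61 * m + 180.
The factored form is (m + 9)*(m - 5)*(-4 + m).
d) (m + 9)*(m - 5)*(-4 + m)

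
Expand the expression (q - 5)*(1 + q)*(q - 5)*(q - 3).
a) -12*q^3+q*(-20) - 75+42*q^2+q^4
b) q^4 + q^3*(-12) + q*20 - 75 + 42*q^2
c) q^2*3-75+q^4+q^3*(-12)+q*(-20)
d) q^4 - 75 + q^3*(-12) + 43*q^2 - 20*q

Expanding (q - 5)*(1 + q)*(q - 5)*(q - 3):
= -12*q^3+q*(-20) - 75+42*q^2+q^4
a) -12*q^3+q*(-20) - 75+42*q^2+q^4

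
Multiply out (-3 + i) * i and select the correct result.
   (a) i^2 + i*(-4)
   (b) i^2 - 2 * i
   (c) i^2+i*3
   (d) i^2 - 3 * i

Expanding (-3 + i) * i:
= i^2 - 3 * i
d) i^2 - 3 * i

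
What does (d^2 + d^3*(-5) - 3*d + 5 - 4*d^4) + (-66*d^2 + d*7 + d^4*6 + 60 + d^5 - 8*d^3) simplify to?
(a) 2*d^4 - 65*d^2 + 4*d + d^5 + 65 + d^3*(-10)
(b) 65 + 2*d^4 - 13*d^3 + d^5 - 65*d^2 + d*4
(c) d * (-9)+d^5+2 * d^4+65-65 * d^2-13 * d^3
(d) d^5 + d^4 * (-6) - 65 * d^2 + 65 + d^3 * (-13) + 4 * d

Adding the polynomials and combining like terms:
(d^2 + d^3*(-5) - 3*d + 5 - 4*d^4) + (-66*d^2 + d*7 + d^4*6 + 60 + d^5 - 8*d^3)
= 65 + 2*d^4 - 13*d^3 + d^5 - 65*d^2 + d*4
b) 65 + 2*d^4 - 13*d^3 + d^5 - 65*d^2 + d*4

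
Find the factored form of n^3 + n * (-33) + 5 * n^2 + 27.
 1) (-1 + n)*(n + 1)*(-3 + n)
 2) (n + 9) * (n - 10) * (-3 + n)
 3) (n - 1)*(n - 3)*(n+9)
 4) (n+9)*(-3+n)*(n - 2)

We need to factor n^3 + n * (-33) + 5 * n^2 + 27.
The factored form is (n - 1)*(n - 3)*(n+9).
3) (n - 1)*(n - 3)*(n+9)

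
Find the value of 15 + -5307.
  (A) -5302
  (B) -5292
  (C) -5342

15 + -5307 = -5292
B) -5292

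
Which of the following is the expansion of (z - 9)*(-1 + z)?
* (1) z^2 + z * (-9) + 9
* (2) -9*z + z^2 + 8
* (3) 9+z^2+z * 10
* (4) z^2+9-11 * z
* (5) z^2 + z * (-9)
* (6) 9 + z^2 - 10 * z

Expanding (z - 9)*(-1 + z):
= 9 + z^2 - 10 * z
6) 9 + z^2 - 10 * z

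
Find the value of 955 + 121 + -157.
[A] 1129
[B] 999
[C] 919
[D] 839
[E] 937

First: 955 + 121 = 1076
Then: 1076 + -157 = 919
C) 919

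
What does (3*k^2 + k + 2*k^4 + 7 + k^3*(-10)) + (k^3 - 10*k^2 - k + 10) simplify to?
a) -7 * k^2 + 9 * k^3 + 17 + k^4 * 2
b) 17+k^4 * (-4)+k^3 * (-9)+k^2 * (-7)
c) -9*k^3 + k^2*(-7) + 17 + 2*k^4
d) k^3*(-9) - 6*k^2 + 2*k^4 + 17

Adding the polynomials and combining like terms:
(3*k^2 + k + 2*k^4 + 7 + k^3*(-10)) + (k^3 - 10*k^2 - k + 10)
= -9*k^3 + k^2*(-7) + 17 + 2*k^4
c) -9*k^3 + k^2*(-7) + 17 + 2*k^4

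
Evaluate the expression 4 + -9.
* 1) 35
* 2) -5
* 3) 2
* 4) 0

4 + -9 = -5
2) -5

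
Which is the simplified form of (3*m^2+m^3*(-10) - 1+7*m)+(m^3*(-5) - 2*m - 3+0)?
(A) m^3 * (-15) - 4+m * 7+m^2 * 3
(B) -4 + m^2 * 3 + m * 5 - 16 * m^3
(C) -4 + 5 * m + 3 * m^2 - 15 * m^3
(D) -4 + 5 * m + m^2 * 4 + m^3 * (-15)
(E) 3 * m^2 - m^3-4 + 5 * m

Adding the polynomials and combining like terms:
(3*m^2 + m^3*(-10) - 1 + 7*m) + (m^3*(-5) - 2*m - 3 + 0)
= -4 + 5 * m + 3 * m^2 - 15 * m^3
C) -4 + 5 * m + 3 * m^2 - 15 * m^3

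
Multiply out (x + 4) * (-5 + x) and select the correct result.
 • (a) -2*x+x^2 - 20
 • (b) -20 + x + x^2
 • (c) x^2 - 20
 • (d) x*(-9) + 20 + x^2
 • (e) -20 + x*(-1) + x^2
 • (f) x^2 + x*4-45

Expanding (x + 4) * (-5 + x):
= -20 + x*(-1) + x^2
e) -20 + x*(-1) + x^2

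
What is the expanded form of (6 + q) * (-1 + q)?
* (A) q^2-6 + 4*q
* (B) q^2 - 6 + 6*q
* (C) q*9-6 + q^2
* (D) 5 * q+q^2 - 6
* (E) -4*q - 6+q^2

Expanding (6 + q) * (-1 + q):
= 5 * q+q^2 - 6
D) 5 * q+q^2 - 6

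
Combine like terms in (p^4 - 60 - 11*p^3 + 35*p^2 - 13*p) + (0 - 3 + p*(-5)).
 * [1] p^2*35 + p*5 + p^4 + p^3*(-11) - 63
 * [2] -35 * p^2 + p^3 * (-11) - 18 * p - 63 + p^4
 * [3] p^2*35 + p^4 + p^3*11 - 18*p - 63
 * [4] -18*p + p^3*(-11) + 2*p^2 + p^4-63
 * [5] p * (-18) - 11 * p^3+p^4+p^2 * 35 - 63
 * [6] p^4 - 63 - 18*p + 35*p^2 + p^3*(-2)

Adding the polynomials and combining like terms:
(p^4 - 60 - 11*p^3 + 35*p^2 - 13*p) + (0 - 3 + p*(-5))
= p * (-18) - 11 * p^3+p^4+p^2 * 35 - 63
5) p * (-18) - 11 * p^3+p^4+p^2 * 35 - 63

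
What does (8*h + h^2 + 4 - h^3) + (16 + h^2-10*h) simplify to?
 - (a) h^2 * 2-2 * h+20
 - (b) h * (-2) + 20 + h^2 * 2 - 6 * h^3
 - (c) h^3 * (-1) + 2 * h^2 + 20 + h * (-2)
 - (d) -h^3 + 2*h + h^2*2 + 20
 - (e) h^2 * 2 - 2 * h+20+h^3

Adding the polynomials and combining like terms:
(8*h + h^2 + 4 - h^3) + (16 + h^2 - 10*h)
= h^3 * (-1) + 2 * h^2 + 20 + h * (-2)
c) h^3 * (-1) + 2 * h^2 + 20 + h * (-2)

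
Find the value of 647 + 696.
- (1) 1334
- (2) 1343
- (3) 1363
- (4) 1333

647 + 696 = 1343
2) 1343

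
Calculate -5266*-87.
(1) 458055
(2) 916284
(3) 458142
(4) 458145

-5266 * -87 = 458142
3) 458142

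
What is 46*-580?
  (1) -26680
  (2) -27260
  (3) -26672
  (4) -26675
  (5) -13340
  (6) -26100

46 * -580 = -26680
1) -26680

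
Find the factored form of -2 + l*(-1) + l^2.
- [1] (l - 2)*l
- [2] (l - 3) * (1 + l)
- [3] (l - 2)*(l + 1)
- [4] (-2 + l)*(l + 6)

We need to factor -2 + l*(-1) + l^2.
The factored form is (l - 2)*(l + 1).
3) (l - 2)*(l + 1)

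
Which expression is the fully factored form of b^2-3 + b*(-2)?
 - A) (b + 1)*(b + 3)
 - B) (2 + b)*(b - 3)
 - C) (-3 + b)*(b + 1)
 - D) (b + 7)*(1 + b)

We need to factor b^2-3 + b*(-2).
The factored form is (-3 + b)*(b + 1).
C) (-3 + b)*(b + 1)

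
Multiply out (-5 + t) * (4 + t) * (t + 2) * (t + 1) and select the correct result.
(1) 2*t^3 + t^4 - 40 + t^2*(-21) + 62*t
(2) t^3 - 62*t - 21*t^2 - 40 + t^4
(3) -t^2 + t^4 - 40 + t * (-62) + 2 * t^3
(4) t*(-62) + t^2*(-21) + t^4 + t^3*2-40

Expanding (-5 + t) * (4 + t) * (t + 2) * (t + 1):
= t*(-62) + t^2*(-21) + t^4 + t^3*2-40
4) t*(-62) + t^2*(-21) + t^4 + t^3*2-40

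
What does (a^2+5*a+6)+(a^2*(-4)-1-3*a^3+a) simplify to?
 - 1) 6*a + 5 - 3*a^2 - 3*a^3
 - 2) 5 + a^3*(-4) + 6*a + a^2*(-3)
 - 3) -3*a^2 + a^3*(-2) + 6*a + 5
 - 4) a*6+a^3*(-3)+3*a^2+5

Adding the polynomials and combining like terms:
(a^2 + 5*a + 6) + (a^2*(-4) - 1 - 3*a^3 + a)
= 6*a + 5 - 3*a^2 - 3*a^3
1) 6*a + 5 - 3*a^2 - 3*a^3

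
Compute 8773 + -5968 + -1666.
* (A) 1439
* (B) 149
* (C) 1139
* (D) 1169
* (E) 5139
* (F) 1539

First: 8773 + -5968 = 2805
Then: 2805 + -1666 = 1139
C) 1139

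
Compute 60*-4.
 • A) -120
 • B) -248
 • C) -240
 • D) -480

60 * -4 = -240
C) -240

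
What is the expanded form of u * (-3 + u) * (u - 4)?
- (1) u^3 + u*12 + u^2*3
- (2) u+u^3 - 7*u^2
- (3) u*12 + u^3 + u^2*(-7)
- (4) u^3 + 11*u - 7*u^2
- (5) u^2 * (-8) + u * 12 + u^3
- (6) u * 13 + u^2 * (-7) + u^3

Expanding u * (-3 + u) * (u - 4):
= u*12 + u^3 + u^2*(-7)
3) u*12 + u^3 + u^2*(-7)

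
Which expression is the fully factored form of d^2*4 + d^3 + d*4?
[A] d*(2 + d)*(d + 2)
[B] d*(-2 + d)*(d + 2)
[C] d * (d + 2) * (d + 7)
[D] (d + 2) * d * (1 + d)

We need to factor d^2*4 + d^3 + d*4.
The factored form is d*(2 + d)*(d + 2).
A) d*(2 + d)*(d + 2)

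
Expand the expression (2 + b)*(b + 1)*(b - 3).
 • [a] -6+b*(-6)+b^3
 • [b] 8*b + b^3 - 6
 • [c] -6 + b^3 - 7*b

Expanding (2 + b)*(b + 1)*(b - 3):
= -6 + b^3 - 7*b
c) -6 + b^3 - 7*b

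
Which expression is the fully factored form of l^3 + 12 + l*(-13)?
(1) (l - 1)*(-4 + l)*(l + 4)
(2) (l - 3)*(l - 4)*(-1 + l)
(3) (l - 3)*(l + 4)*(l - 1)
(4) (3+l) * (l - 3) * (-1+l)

We need to factor l^3 + 12 + l*(-13).
The factored form is (l - 3)*(l + 4)*(l - 1).
3) (l - 3)*(l + 4)*(l - 1)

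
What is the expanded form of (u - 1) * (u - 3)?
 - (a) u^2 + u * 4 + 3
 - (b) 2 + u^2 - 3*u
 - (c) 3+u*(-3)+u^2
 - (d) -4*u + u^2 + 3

Expanding (u - 1) * (u - 3):
= -4*u + u^2 + 3
d) -4*u + u^2 + 3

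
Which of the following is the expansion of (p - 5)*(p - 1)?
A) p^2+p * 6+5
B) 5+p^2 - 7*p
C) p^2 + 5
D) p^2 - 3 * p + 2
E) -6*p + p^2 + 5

Expanding (p - 5)*(p - 1):
= -6*p + p^2 + 5
E) -6*p + p^2 + 5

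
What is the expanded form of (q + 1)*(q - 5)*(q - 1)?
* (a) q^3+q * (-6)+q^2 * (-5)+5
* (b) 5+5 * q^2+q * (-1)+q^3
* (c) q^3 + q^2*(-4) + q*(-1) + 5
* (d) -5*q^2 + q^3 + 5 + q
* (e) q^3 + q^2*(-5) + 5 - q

Expanding (q + 1)*(q - 5)*(q - 1):
= q^3 + q^2*(-5) + 5 - q
e) q^3 + q^2*(-5) + 5 - q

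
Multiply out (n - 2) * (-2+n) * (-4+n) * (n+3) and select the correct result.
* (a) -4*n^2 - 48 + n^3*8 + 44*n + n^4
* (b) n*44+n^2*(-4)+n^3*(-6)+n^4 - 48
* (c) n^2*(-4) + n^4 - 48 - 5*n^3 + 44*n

Expanding (n - 2) * (-2+n) * (-4+n) * (n+3):
= n^2*(-4) + n^4 - 48 - 5*n^3 + 44*n
c) n^2*(-4) + n^4 - 48 - 5*n^3 + 44*n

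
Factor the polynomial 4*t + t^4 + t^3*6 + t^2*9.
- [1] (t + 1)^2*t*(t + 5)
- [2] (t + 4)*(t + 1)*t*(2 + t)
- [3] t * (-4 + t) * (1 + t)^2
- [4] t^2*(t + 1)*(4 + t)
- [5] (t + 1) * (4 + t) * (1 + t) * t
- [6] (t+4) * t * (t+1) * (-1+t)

We need to factor 4*t + t^4 + t^3*6 + t^2*9.
The factored form is (t + 1) * (4 + t) * (1 + t) * t.
5) (t + 1) * (4 + t) * (1 + t) * t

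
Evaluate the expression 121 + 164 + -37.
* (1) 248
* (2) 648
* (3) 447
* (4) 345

First: 121 + 164 = 285
Then: 285 + -37 = 248
1) 248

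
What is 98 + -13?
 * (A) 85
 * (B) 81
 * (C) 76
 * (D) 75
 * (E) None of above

98 + -13 = 85
A) 85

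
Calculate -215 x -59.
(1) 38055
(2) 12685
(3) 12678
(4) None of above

-215 * -59 = 12685
2) 12685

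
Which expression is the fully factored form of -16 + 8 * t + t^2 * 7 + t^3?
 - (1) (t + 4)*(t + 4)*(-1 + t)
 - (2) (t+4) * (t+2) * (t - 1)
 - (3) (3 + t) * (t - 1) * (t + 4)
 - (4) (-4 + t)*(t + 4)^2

We need to factor -16 + 8 * t + t^2 * 7 + t^3.
The factored form is (t + 4)*(t + 4)*(-1 + t).
1) (t + 4)*(t + 4)*(-1 + t)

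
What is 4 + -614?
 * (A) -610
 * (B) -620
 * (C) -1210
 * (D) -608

4 + -614 = -610
A) -610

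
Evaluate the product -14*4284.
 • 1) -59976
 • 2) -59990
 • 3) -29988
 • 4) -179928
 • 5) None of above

-14 * 4284 = -59976
1) -59976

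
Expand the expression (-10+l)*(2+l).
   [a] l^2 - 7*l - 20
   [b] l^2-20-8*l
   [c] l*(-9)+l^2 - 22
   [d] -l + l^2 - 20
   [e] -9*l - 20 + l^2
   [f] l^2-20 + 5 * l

Expanding (-10+l)*(2+l):
= l^2-20-8*l
b) l^2-20-8*l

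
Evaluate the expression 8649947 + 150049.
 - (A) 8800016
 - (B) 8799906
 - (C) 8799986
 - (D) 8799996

8649947 + 150049 = 8799996
D) 8799996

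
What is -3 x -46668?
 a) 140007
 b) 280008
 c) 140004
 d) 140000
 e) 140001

-3 * -46668 = 140004
c) 140004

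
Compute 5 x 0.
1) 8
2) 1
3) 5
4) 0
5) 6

5 * 0 = 0
4) 0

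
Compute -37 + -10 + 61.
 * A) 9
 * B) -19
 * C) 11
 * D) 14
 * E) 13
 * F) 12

First: -37 + -10 = -47
Then: -47 + 61 = 14
D) 14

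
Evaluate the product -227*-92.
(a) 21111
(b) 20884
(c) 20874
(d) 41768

-227 * -92 = 20884
b) 20884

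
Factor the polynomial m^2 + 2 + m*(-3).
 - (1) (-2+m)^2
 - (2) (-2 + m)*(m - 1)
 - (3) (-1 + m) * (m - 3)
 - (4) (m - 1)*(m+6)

We need to factor m^2 + 2 + m*(-3).
The factored form is (-2 + m)*(m - 1).
2) (-2 + m)*(m - 1)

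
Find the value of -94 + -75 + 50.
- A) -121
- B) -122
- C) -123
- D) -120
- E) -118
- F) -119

First: -94 + -75 = -169
Then: -169 + 50 = -119
F) -119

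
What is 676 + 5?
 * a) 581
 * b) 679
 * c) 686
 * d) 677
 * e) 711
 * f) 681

676 + 5 = 681
f) 681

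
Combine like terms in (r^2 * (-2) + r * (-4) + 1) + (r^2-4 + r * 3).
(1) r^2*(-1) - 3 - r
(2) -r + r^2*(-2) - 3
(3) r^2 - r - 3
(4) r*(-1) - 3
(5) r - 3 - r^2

Adding the polynomials and combining like terms:
(r^2*(-2) + r*(-4) + 1) + (r^2 - 4 + r*3)
= r^2*(-1) - 3 - r
1) r^2*(-1) - 3 - r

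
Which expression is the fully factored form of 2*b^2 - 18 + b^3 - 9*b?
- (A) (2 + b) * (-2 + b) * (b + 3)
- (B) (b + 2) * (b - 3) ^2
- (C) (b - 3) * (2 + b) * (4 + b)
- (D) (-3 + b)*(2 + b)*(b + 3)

We need to factor 2*b^2 - 18 + b^3 - 9*b.
The factored form is (-3 + b)*(2 + b)*(b + 3).
D) (-3 + b)*(2 + b)*(b + 3)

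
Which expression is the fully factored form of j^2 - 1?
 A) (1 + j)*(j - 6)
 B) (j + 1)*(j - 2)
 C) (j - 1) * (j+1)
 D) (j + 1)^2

We need to factor j^2 - 1.
The factored form is (j - 1) * (j+1).
C) (j - 1) * (j+1)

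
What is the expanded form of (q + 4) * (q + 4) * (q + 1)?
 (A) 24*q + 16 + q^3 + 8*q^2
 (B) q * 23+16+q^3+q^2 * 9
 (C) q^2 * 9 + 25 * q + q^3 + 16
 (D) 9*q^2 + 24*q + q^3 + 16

Expanding (q + 4) * (q + 4) * (q + 1):
= 9*q^2 + 24*q + q^3 + 16
D) 9*q^2 + 24*q + q^3 + 16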